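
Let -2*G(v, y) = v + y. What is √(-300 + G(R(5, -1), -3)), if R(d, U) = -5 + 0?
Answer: 2*I*√74 ≈ 17.205*I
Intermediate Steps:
R(d, U) = -5
G(v, y) = -v/2 - y/2 (G(v, y) = -(v + y)/2 = -v/2 - y/2)
√(-300 + G(R(5, -1), -3)) = √(-300 + (-½*(-5) - ½*(-3))) = √(-300 + (5/2 + 3/2)) = √(-300 + 4) = √(-296) = 2*I*√74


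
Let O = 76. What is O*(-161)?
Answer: -12236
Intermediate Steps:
O*(-161) = 76*(-161) = -12236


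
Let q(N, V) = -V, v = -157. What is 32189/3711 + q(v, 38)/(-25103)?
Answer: 808181485/93157233 ≈ 8.6755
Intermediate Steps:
32189/3711 + q(v, 38)/(-25103) = 32189/3711 - 1*38/(-25103) = 32189*(1/3711) - 38*(-1/25103) = 32189/3711 + 38/25103 = 808181485/93157233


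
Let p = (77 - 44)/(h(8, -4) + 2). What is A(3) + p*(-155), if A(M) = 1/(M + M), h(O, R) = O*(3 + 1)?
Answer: -7664/51 ≈ -150.27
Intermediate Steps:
h(O, R) = 4*O (h(O, R) = O*4 = 4*O)
A(M) = 1/(2*M)
p = 33/34 (p = (77 - 44)/(4*8 + 2) = 33/(32 + 2) = 33/34 ≈ 0.97059)
A(3) + p*(-155) = (½)/3 + (33/34)*(-155) = (½)*(⅓) - 5115/34 = ⅙ - 5115/34 = -7664/51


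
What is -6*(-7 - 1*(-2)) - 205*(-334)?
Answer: 68500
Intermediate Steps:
-6*(-7 - 1*(-2)) - 205*(-334) = -6*(-7 + 2) + 68470 = -6*(-5) + 68470 = 30 + 68470 = 68500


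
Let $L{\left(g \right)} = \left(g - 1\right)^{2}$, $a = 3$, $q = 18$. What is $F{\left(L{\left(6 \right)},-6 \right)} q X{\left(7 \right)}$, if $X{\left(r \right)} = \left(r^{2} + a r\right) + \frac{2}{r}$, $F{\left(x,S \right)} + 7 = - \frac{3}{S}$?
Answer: $- \frac{57564}{7} \approx -8223.4$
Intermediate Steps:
$L{\left(g \right)} = \left(-1 + g\right)^{2}$
$F{\left(x,S \right)} = -7 - \frac{3}{S}$
$X{\left(r \right)} = r^{2} + \frac{2}{r} + 3 r$ ($X{\left(r \right)} = \left(r^{2} + 3 r\right) + \frac{2}{r} = r^{2} + \frac{2}{r} + 3 r$)
$F{\left(L{\left(6 \right)},-6 \right)} q X{\left(7 \right)} = \left(-7 - \frac{3}{-6}\right) 18 \frac{2 + 7^{2} \left(3 + 7\right)}{7} = \left(-7 - - \frac{1}{2}\right) 18 \frac{2 + 49 \cdot 10}{7} = \left(-7 + \frac{1}{2}\right) 18 \frac{2 + 490}{7} = \left(- \frac{13}{2}\right) 18 \cdot \frac{1}{7} \cdot 492 = \left(-117\right) \frac{492}{7} = - \frac{57564}{7}$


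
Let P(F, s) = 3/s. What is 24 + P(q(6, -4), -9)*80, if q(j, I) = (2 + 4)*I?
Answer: -8/3 ≈ -2.6667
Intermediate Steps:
q(j, I) = 6*I
24 + P(q(6, -4), -9)*80 = 24 + (3/(-9))*80 = 24 + (3*(-⅑))*80 = 24 - ⅓*80 = 24 - 80/3 = -8/3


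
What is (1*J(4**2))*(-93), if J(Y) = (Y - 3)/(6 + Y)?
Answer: -1209/22 ≈ -54.955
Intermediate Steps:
J(Y) = (-3 + Y)/(6 + Y)
(1*J(4**2))*(-93) = (1*((-3 + 4**2)/(6 + 4**2)))*(-93) = (1*((-3 + 16)/(6 + 16)))*(-93) = (1*(13/22))*(-93) = (13/22)*(-93) = -1209/22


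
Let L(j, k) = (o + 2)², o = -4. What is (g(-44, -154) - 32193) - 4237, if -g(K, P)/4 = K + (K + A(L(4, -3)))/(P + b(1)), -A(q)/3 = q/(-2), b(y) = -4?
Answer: -2864142/79 ≈ -36255.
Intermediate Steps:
L(j, k) = 4 (L(j, k) = (-4 + 2)² = (-2)² = 4)
A(q) = 3*q/2 (A(q) = -3*q/(-2) = -3*q*(-1)/2 = -(-3)*q/2 = 3*q/2)
g(K, P) = -4*K - 4*(6 + K)/(-4 + P) (g(K, P) = -4*(K + (K + (3/2)*4)/(P - 4)) = -4*(K + (K + 6)/(-4 + P)) = -4*(K + (6 + K)/(-4 + P)) = -4*K - 4*(6 + K)/(-4 + P))
(g(-44, -154) - 32193) - 4237 = (4*(-6 + 3*(-44) - 1*(-44)*(-154))/(-4 - 154) - 32193) - 4237 = (4*(-6 - 132 - 6776)/(-158) - 32193) - 4237 = (4*(-1/158)*(-6914) - 32193) - 4237 = (13828/79 - 32193) - 4237 = -2529419/79 - 4237 = -2864142/79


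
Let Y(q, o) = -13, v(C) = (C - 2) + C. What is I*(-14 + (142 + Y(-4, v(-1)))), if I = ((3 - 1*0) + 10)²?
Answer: 19435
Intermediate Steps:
v(C) = -2 + 2*C (v(C) = (-2 + C) + C = -2 + 2*C)
I = 169 (I = ((3 + 0) + 10)² = (3 + 10)² = 13² = 169)
I*(-14 + (142 + Y(-4, v(-1)))) = 169*(-14 + (142 - 13)) = 169*(-14 + 129) = 169*115 = 19435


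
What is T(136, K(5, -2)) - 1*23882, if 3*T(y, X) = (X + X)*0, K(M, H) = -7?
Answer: -23882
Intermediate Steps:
T(y, X) = 0 (T(y, X) = ((X + X)*0)/3 = ((2*X)*0)/3 = (⅓)*0 = 0)
T(136, K(5, -2)) - 1*23882 = 0 - 1*23882 = 0 - 23882 = -23882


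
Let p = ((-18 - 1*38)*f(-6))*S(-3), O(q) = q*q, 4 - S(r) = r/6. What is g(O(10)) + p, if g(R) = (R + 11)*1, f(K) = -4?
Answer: 1119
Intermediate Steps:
S(r) = 4 - r/6
O(q) = q**2
g(R) = 11 + R (g(R) = (11 + R)*1 = 11 + R)
p = 1008 (p = ((-18 - 1*38)*(-4))*(4 - 1/6*(-3)) = ((-18 - 38)*(-4))*(4 + 1/2) = -56*(-4)*(9/2) = 224*(9/2) = 1008)
g(O(10)) + p = (11 + 10**2) + 1008 = (11 + 100) + 1008 = 111 + 1008 = 1119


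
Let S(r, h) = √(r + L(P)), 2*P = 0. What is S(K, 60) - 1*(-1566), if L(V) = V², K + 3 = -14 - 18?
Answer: 1566 + I*√35 ≈ 1566.0 + 5.9161*I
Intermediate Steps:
P = 0 (P = (½)*0 = 0)
K = -35 (K = -3 + (-14 - 18) = -3 - 32 = -35)
S(r, h) = √r (S(r, h) = √(r + 0²) = √(r + 0) = √r)
S(K, 60) - 1*(-1566) = √(-35) - 1*(-1566) = I*√35 + 1566 = 1566 + I*√35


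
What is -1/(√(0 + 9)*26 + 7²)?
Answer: -1/127 ≈ -0.0078740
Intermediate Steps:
-1/(√(0 + 9)*26 + 7²) = -1/(√9*26 + 49) = -1/(3*26 + 49) = -1/(78 + 49) = -1/127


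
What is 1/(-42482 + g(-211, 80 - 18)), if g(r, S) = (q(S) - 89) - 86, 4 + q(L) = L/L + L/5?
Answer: -5/213238 ≈ -2.3448e-5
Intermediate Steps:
q(L) = -3 + L/5 (q(L) = -4 + (L/L + L/5) = -4 + (1 + L*(⅕)) = -4 + (1 + L/5) = -3 + L/5)
g(r, S) = -178 + S/5 (g(r, S) = ((-3 + S/5) - 89) - 86 = (-92 + S/5) - 86 = -178 + S/5)
1/(-42482 + g(-211, 80 - 18)) = 1/(-42482 + (-178 + (80 - 18)/5)) = 1/(-42482 + (-178 + (⅕)*62)) = 1/(-42482 + (-178 + 62/5)) = 1/(-42482 - 828/5) = 1/(-213238/5) = -5/213238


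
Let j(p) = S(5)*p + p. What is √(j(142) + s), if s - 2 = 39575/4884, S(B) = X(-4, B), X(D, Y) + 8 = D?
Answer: I*√9254526765/2442 ≈ 39.394*I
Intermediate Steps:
X(D, Y) = -8 + D
S(B) = -12 (S(B) = -8 - 4 = -12)
s = 49343/4884 (s = 2 + 39575/4884 = 49343/4884 ≈ 10.103)
j(p) = -11*p (j(p) = -12*p + p = -11*p)
√(j(142) + s) = √(-11*142 + 49343/4884) = √(-1562 + 49343/4884) = √(-7579465/4884) = I*√9254526765/2442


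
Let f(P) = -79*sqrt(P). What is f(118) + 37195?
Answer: 37195 - 79*sqrt(118) ≈ 36337.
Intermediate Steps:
f(118) + 37195 = -79*sqrt(118) + 37195 = 37195 - 79*sqrt(118)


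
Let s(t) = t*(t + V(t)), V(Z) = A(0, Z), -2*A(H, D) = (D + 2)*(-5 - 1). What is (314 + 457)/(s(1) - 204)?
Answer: -771/194 ≈ -3.9742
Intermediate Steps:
A(H, D) = 6 + 3*D (A(H, D) = -(D + 2)*(-5 - 1)/2 = -(2 + D)*(-6)/2 = -(-12 - 6*D)/2 = 6 + 3*D)
V(Z) = 6 + 3*Z
s(t) = t*(6 + 4*t) (s(t) = t*(t + (6 + 3*t)) = t*(6 + 4*t))
(314 + 457)/(s(1) - 204) = (314 + 457)/(2*1*(3 + 2*1) - 204) = 771/(2*1*(3 + 2) - 204) = 771/(2*1*5 - 204) = 771/(10 - 204) = 771/(-194) = 771*(-1/194) = -771/194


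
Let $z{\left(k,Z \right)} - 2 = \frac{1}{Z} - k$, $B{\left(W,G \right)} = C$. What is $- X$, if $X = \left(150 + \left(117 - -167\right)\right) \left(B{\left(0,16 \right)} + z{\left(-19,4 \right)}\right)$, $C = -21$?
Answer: $- \frac{217}{2} \approx -108.5$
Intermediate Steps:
$B{\left(W,G \right)} = -21$
$z{\left(k,Z \right)} = 2 + \frac{1}{Z} - k$ ($z{\left(k,Z \right)} = 2 - \left(k - \frac{1}{Z}\right) = 2 + \frac{1}{Z} - k$)
$X = \frac{217}{2}$ ($X = \left(150 + \left(117 - -167\right)\right) \left(-21 + \left(2 + \frac{1}{4} - -19\right)\right) = \left(150 + \left(117 + 167\right)\right) \left(-21 + \left(2 + \frac{1}{4} + 19\right)\right) = \left(150 + 284\right) \left(-21 + \frac{85}{4}\right) = 434 \cdot \frac{1}{4} = \frac{217}{2} \approx 108.5$)
$- X = \left(-1\right) \frac{217}{2} = - \frac{217}{2}$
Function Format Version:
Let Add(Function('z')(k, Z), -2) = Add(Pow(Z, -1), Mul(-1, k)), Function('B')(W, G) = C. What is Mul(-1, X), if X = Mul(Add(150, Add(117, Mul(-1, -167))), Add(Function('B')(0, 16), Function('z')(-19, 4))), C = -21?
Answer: Rational(-217, 2) ≈ -108.50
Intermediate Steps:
Function('B')(W, G) = -21
Function('z')(k, Z) = Add(2, Pow(Z, -1), Mul(-1, k)) (Function('z')(k, Z) = Add(2, Add(Pow(Z, -1), Mul(-1, k))) = Add(2, Pow(Z, -1), Mul(-1, k)))
X = Rational(217, 2) (X = Mul(Add(150, Add(117, Mul(-1, -167))), Add(-21, Add(2, Pow(4, -1), Mul(-1, -19)))) = Mul(Add(150, Add(117, 167)), Add(-21, Add(2, Rational(1, 4), 19))) = Mul(Add(150, 284), Add(-21, Rational(85, 4))) = Mul(434, Rational(1, 4)) = Rational(217, 2) ≈ 108.50)
Mul(-1, X) = Mul(-1, Rational(217, 2)) = Rational(-217, 2)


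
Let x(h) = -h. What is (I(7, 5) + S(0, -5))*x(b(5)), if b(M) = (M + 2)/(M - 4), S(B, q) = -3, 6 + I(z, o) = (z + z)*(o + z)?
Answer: -1113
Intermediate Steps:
I(z, o) = -6 + 2*z*(o + z) (I(z, o) = -6 + (z + z)*(o + z) = -6 + (2*z)*(o + z) = -6 + 2*z*(o + z))
b(M) = (2 + M)/(-4 + M)
x(h) = -h
(I(7, 5) + S(0, -5))*x(b(5)) = ((-6 + 2*7² + 2*5*7) - 3)*(-(2 + 5)/(-4 + 5)) = ((-6 + 2*49 + 70) - 3)*(-7/1) = ((-6 + 98 + 70) - 3)*(-7) = (162 - 3)*(-1*7) = 159*(-7) = -1113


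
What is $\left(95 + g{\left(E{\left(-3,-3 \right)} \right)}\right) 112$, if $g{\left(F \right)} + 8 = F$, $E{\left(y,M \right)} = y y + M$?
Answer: $10416$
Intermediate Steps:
$E{\left(y,M \right)} = M + y^{2}$ ($E{\left(y,M \right)} = y^{2} + M = M + y^{2}$)
$g{\left(F \right)} = -8 + F$
$\left(95 + g{\left(E{\left(-3,-3 \right)} \right)}\right) 112 = \left(95 - \left(11 - 9\right)\right) 112 = \left(95 + \left(-8 + \left(-3 + 9\right)\right)\right) 112 = \left(95 + \left(-8 + 6\right)\right) 112 = \left(95 - 2\right) 112 = 93 \cdot 112 = 10416$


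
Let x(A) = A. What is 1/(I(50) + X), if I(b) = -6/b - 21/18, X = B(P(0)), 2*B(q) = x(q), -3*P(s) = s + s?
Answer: -150/193 ≈ -0.77720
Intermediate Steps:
P(s) = -2*s/3 (P(s) = -(s + s)/3 = -2*s/3)
B(q) = q/2
X = 0 (X = (-⅔*0)/2 = (½)*0 = 0)
I(b) = -7/6 - 6/b (I(b) = -6/b - 21*1/18 = -6/b - 7/6 = -7/6 - 6/b)
1/(I(50) + X) = 1/((-7/6 - 6/50) + 0) = 1/((-7/6 - 6*1/50) + 0) = 1/((-7/6 - 3/25) + 0) = 1/(-193/150 + 0) = 1/(-193/150) = -150/193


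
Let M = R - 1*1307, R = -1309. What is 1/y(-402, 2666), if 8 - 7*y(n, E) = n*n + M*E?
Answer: 7/6812660 ≈ 1.0275e-6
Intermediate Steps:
M = -2616 (M = -1309 - 1*1307 = -1309 - 1307 = -2616)
y(n, E) = 8/7 - n²/7 + 2616*E/7 (y(n, E) = 8/7 - (n*n - 2616*E)/7 = 8/7 - (n² - 2616*E)/7 = 8/7 + (-n²/7 + 2616*E/7) = 8/7 - n²/7 + 2616*E/7)
1/y(-402, 2666) = 1/(8/7 - ⅐*(-402)² + (2616/7)*2666) = 1/(8/7 - ⅐*161604 + 6974256/7) = 1/(8/7 - 161604/7 + 6974256/7) = 1/(6812660/7) = 7/6812660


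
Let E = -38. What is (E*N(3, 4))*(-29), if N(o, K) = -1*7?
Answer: -7714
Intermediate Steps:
N(o, K) = -7
(E*N(3, 4))*(-29) = -38*(-7)*(-29) = 266*(-29) = -7714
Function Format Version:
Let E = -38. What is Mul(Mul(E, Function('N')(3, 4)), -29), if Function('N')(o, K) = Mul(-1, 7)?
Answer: -7714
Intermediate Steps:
Function('N')(o, K) = -7
Mul(Mul(E, Function('N')(3, 4)), -29) = Mul(Mul(-38, -7), -29) = Mul(266, -29) = -7714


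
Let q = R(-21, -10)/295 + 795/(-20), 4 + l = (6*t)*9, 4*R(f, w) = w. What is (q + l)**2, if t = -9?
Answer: 15630750529/55696 ≈ 2.8064e+5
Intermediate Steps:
R(f, w) = w/4
l = -490 (l = -4 + (6*(-9))*9 = -4 - 54*9 = -4 - 486 = -490)
q = -9383/236 (q = ((1/4)*(-10))/295 + 795/(-20) = -5/2*1/295 + 795*(-1/20) = -1/118 - 159/4 = -9383/236 ≈ -39.758)
(q + l)**2 = (-9383/236 - 490)**2 = (-125023/236)**2 = 15630750529/55696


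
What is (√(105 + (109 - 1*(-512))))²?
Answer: 726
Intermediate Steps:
(√(105 + (109 - 1*(-512))))² = (√(105 + (109 + 512)))² = (√(105 + 621))² = (√726)² = (11*√6)² = 726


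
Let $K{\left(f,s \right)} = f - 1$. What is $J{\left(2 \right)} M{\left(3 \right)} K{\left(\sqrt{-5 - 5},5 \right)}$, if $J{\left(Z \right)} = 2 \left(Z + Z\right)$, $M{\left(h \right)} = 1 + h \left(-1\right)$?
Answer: $16 - 16 i \sqrt{10} \approx 16.0 - 50.596 i$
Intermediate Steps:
$K{\left(f,s \right)} = -1 + f$
$M{\left(h \right)} = 1 - h$
$J{\left(Z \right)} = 4 Z$ ($J{\left(Z \right)} = 2 \cdot 2 Z = 4 Z$)
$J{\left(2 \right)} M{\left(3 \right)} K{\left(\sqrt{-5 - 5},5 \right)} = 4 \cdot 2 \left(1 - 3\right) \left(-1 + \sqrt{-5 - 5}\right) = 8 \left(1 - 3\right) \left(-1 + \sqrt{-10}\right) = 8 \left(-2\right) \left(-1 + i \sqrt{10}\right) = - 16 \left(-1 + i \sqrt{10}\right) = 16 - 16 i \sqrt{10}$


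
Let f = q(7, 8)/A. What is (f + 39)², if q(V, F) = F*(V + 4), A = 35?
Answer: 2111209/1225 ≈ 1723.4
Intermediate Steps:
q(V, F) = F*(4 + V)
f = 88/35 (f = (8*(4 + 7))/35 = (8*11)*(1/35) = 88*(1/35) = 88/35 ≈ 2.5143)
(f + 39)² = (88/35 + 39)² = (1453/35)² = 2111209/1225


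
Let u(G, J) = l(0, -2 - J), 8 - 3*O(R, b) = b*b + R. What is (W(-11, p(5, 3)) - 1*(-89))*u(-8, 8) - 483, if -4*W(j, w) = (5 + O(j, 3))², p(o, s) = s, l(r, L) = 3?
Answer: -3217/12 ≈ -268.08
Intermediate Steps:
O(R, b) = 8/3 - R/3 - b²/3 (O(R, b) = 8/3 - (b*b + R)/3 = 8/3 - (b² + R)/3 = 8/3 - (R + b²)/3 = 8/3 + (-R/3 - b²/3) = 8/3 - R/3 - b²/3)
u(G, J) = 3
W(j, w) = -(14/3 - j/3)²/4 (W(j, w) = -(5 + (8/3 - j/3 - ⅓*3²))²/4 = -(5 + (8/3 - j/3 - ⅓*9))²/4 = -(5 + (8/3 - j/3 - 3))²/4 = -(5 + (-⅓ - j/3))²/4 = -(14/3 - j/3)²/4)
(W(-11, p(5, 3)) - 1*(-89))*u(-8, 8) - 483 = (-(-14 - 11)²/36 - 1*(-89))*3 - 483 = (-1/36*(-25)² + 89)*3 - 483 = (-1/36*625 + 89)*3 - 483 = (-625/36 + 89)*3 - 483 = (2579/36)*3 - 483 = 2579/12 - 483 = -3217/12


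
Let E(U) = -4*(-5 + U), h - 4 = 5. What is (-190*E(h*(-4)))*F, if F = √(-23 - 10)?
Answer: -31160*I*√33 ≈ -1.79e+5*I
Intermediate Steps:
h = 9 (h = 4 + 5 = 9)
F = I*√33 (F = √(-33) = I*√33 ≈ 5.7446*I)
E(U) = 20 - 4*U
(-190*E(h*(-4)))*F = (-190*(20 - 36*(-4)))*(I*√33) = (-190*(20 - 4*(-36)))*(I*√33) = (-190*(20 + 144))*(I*√33) = (-190*164)*(I*√33) = -31160*I*√33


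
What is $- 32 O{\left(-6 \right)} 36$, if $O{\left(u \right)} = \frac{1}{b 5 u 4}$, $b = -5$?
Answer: $- \frac{48}{25} \approx -1.92$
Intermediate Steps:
$O{\left(u \right)} = - \frac{1}{100 u}$ ($O{\left(u \right)} = \frac{1}{- 5 \cdot 5 u 4} = \frac{1}{- 25 u 4} = \frac{1}{\left(-100\right) u} = - \frac{1}{100 u}$)
$- 32 O{\left(-6 \right)} 36 = - 32 \left(- \frac{1}{100 \left(-6\right)}\right) 36 = - 32 \left(\left(- \frac{1}{100}\right) \left(- \frac{1}{6}\right)\right) 36 = \left(-32\right) \frac{1}{600} \cdot 36 = \left(- \frac{4}{75}\right) 36 = - \frac{48}{25}$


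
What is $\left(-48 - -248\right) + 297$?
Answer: $497$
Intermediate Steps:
$\left(-48 - -248\right) + 297 = \left(-48 + 248\right) + 297 = 200 + 297 = 497$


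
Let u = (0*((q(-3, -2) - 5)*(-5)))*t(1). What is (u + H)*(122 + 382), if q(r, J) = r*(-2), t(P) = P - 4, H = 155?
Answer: 78120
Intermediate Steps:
t(P) = -4 + P
q(r, J) = -2*r
u = 0 (u = (0*((-2*(-3) - 5)*(-5)))*(-4 + 1) = (0*((6 - 5)*(-5)))*(-3) = (0*(1*(-5)))*(-3) = (0*(-5))*(-3) = 0*(-3) = 0)
(u + H)*(122 + 382) = (0 + 155)*(122 + 382) = 155*504 = 78120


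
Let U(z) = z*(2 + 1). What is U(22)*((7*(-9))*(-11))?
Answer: 45738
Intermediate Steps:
U(z) = 3*z (U(z) = z*3 = 3*z)
U(22)*((7*(-9))*(-11)) = (3*22)*((7*(-9))*(-11)) = 66*(-63*(-11)) = 66*693 = 45738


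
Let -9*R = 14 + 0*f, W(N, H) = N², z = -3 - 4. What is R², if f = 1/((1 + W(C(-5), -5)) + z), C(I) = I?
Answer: 196/81 ≈ 2.4198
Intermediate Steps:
z = -7
f = 1/19 (f = 1/((1 + (-5)²) - 7) = 1/((1 + 25) - 7) = 1/(26 - 7) = 1/19 ≈ 0.052632)
R = -14/9 (R = -(14 + 0*(1/19))/9 = -(14 + 0)/9 = -⅑*14 = -14/9 ≈ -1.5556)
R² = (-14/9)² = 196/81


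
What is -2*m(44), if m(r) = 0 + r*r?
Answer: -3872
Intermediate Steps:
m(r) = r**2 (m(r) = 0 + r**2 = r**2)
-2*m(44) = -2*44**2 = -2*1936 = -3872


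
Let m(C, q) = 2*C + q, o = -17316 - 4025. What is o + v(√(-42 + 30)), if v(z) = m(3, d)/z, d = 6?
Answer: -21341 - 2*I*√3 ≈ -21341.0 - 3.4641*I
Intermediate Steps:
o = -21341
m(C, q) = q + 2*C
v(z) = 12/z (v(z) = (6 + 2*3)/z = (6 + 6)/z = 12/z)
o + v(√(-42 + 30)) = -21341 + 12/(√(-42 + 30)) = -21341 + 12/(√(-12)) = -21341 + 12/((2*I*√3)) = -21341 + 12*(-I*√3/6) = -21341 - 2*I*√3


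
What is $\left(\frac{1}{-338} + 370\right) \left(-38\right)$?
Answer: $- \frac{2376121}{169} \approx -14060.0$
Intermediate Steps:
$\left(\frac{1}{-338} + 370\right) \left(-38\right) = \left(- \frac{1}{338} + 370\right) \left(-38\right) = \frac{125059}{338} \left(-38\right) = - \frac{2376121}{169}$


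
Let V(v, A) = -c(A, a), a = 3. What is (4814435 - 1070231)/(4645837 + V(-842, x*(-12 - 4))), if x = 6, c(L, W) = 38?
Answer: 3744204/4645799 ≈ 0.80593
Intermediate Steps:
V(v, A) = -38 (V(v, A) = -1*38 = -38)
(4814435 - 1070231)/(4645837 + V(-842, x*(-12 - 4))) = (4814435 - 1070231)/(4645837 - 38) = 3744204/4645799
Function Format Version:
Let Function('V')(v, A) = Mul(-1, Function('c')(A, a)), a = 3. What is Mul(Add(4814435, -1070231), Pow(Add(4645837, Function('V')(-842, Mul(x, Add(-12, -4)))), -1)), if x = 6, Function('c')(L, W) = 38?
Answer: Rational(3744204, 4645799) ≈ 0.80593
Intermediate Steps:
Function('V')(v, A) = -38 (Function('V')(v, A) = Mul(-1, 38) = -38)
Mul(Add(4814435, -1070231), Pow(Add(4645837, Function('V')(-842, Mul(x, Add(-12, -4)))), -1)) = Mul(Add(4814435, -1070231), Pow(Add(4645837, -38), -1)) = Mul(3744204, Pow(4645799, -1)) = Mul(3744204, Rational(1, 4645799)) = Rational(3744204, 4645799)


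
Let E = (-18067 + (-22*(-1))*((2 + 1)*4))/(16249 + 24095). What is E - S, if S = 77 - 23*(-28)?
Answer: -29105827/40344 ≈ -721.44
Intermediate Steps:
S = 721 (S = 77 + 644 = 721)
E = -17803/40344 (E = (-18067 + 22*(3*4))/40344 = (-18067 + 22*12)*(1/40344) = (-18067 + 264)*(1/40344) = -17803*1/40344 = -17803/40344 ≈ -0.44128)
E - S = -17803/40344 - 1*721 = -17803/40344 - 721 = -29105827/40344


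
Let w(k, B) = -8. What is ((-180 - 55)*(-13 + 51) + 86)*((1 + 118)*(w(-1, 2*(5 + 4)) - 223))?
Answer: 243112716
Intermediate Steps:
((-180 - 55)*(-13 + 51) + 86)*((1 + 118)*(w(-1, 2*(5 + 4)) - 223)) = ((-180 - 55)*(-13 + 51) + 86)*((1 + 118)*(-8 - 223)) = (-235*38 + 86)*(119*(-231)) = (-8930 + 86)*(-27489) = -8844*(-27489) = 243112716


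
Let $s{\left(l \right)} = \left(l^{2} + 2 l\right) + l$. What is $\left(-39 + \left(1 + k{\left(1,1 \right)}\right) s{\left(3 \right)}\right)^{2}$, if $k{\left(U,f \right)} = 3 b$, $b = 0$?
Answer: $441$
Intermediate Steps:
$k{\left(U,f \right)} = 0$ ($k{\left(U,f \right)} = 3 \cdot 0 = 0$)
$s{\left(l \right)} = l^{2} + 3 l$
$\left(-39 + \left(1 + k{\left(1,1 \right)}\right) s{\left(3 \right)}\right)^{2} = \left(-39 + \left(1 + 0\right) 3 \left(3 + 3\right)\right)^{2} = \left(-39 + 1 \cdot 3 \cdot 6\right)^{2} = \left(-39 + 1 \cdot 18\right)^{2} = \left(-39 + 18\right)^{2} = \left(-21\right)^{2} = 441$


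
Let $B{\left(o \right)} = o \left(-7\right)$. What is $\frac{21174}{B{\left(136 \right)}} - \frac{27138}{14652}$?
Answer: $- \frac{14003201}{581196} \approx -24.094$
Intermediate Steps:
$B{\left(o \right)} = - 7 o$
$\frac{21174}{B{\left(136 \right)}} - \frac{27138}{14652} = \frac{21174}{\left(-7\right) 136} - \frac{27138}{14652} = \frac{21174}{-952} - \frac{4523}{2442} = 21174 \left(- \frac{1}{952}\right) - \frac{4523}{2442} = - \frac{10587}{476} - \frac{4523}{2442} = - \frac{14003201}{581196}$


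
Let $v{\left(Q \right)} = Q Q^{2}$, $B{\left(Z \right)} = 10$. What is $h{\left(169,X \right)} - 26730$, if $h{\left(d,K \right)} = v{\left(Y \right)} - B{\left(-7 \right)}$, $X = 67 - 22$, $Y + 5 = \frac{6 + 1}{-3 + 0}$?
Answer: $- \frac{732628}{27} \approx -27134.0$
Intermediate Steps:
$Y = - \frac{22}{3}$ ($Y = -5 + \frac{6 + 1}{-3 + 0} = -5 + \frac{7}{-3} = -5 + 7 \left(- \frac{1}{3}\right) = -5 - \frac{7}{3} = - \frac{22}{3} \approx -7.3333$)
$v{\left(Q \right)} = Q^{3}$
$X = 45$
$h{\left(d,K \right)} = - \frac{10918}{27}$ ($h{\left(d,K \right)} = \left(- \frac{22}{3}\right)^{3} - 10 = - \frac{10648}{27} - 10 = - \frac{10918}{27}$)
$h{\left(169,X \right)} - 26730 = - \frac{10918}{27} - 26730 = - \frac{732628}{27}$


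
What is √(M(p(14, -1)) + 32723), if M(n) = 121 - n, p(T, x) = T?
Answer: 7*√670 ≈ 181.19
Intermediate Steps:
√(M(p(14, -1)) + 32723) = √((121 - 1*14) + 32723) = √((121 - 14) + 32723) = √(107 + 32723) = √32830 = 7*√670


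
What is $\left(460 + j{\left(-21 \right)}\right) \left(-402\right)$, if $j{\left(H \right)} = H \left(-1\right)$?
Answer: $-193362$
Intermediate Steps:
$j{\left(H \right)} = - H$
$\left(460 + j{\left(-21 \right)}\right) \left(-402\right) = \left(460 - -21\right) \left(-402\right) = \left(460 + 21\right) \left(-402\right) = 481 \left(-402\right) = -193362$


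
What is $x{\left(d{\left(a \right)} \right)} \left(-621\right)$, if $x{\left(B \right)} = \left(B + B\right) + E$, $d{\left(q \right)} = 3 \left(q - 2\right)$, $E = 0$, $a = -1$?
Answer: $11178$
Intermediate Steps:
$d{\left(q \right)} = -6 + 3 q$ ($d{\left(q \right)} = 3 \left(-2 + q\right) = -6 + 3 q$)
$x{\left(B \right)} = 2 B$ ($x{\left(B \right)} = \left(B + B\right) + 0 = 2 B + 0 = 2 B$)
$x{\left(d{\left(a \right)} \right)} \left(-621\right) = 2 \left(-6 + 3 \left(-1\right)\right) \left(-621\right) = 2 \left(-6 - 3\right) \left(-621\right) = 2 \left(-9\right) \left(-621\right) = \left(-18\right) \left(-621\right) = 11178$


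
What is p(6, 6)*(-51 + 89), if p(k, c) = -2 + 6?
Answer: 152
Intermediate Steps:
p(k, c) = 4
p(6, 6)*(-51 + 89) = 4*(-51 + 89) = 4*38 = 152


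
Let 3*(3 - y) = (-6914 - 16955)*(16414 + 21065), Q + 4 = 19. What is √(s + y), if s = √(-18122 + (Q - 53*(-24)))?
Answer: √(298195420 + I*√16835) ≈ 17268.0 + 0.e-3*I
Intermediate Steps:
Q = 15 (Q = -4 + 19 = 15)
y = 298195420 (y = 3 - (-6914 - 16955)*(16414 + 21065)/3 = 3 - (-23869)*37479/3 = 3 - ⅓*(-894586251) = 3 + 298195417 = 298195420)
s = I*√16835 (s = √(-18122 + (15 - 53*(-24))) = √(-18122 + (15 + 1272)) = √(-18122 + 1287) = √(-16835) = I*√16835 ≈ 129.75*I)
√(s + y) = √(I*√16835 + 298195420) = √(298195420 + I*√16835)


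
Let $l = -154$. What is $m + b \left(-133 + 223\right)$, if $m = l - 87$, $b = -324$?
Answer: $-29401$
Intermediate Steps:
$m = -241$ ($m = -154 - 87 = -241$)
$m + b \left(-133 + 223\right) = -241 - 324 \left(-133 + 223\right) = -241 - 29160 = -29401$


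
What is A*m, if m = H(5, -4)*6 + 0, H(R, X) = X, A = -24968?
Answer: 599232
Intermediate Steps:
m = -24 (m = -4*6 + 0 = -24 + 0 = -24)
A*m = -24968*(-24) = 599232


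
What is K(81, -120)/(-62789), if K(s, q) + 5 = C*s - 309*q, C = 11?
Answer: -37966/62789 ≈ -0.60466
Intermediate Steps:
K(s, q) = -5 - 309*q + 11*s (K(s, q) = -5 + (11*s - 309*q) = -5 + (-309*q + 11*s) = -5 - 309*q + 11*s)
K(81, -120)/(-62789) = (-5 - 309*(-120) + 11*81)/(-62789) = (-5 + 37080 + 891)*(-1/62789) = 37966*(-1/62789) = -37966/62789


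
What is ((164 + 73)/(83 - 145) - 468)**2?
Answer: 855738009/3844 ≈ 2.2262e+5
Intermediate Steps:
((164 + 73)/(83 - 145) - 468)**2 = (237/(-62) - 468)**2 = (237*(-1/62) - 468)**2 = (-237/62 - 468)**2 = (-29253/62)**2 = 855738009/3844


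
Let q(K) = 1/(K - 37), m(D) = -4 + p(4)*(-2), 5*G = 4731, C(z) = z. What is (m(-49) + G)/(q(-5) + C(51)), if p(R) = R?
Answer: 196182/10705 ≈ 18.326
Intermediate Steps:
G = 4731/5 (G = (⅕)*4731 = 4731/5 ≈ 946.20)
m(D) = -12 (m(D) = -4 + 4*(-2) = -4 - 8 = -12)
q(K) = 1/(-37 + K)
(m(-49) + G)/(q(-5) + C(51)) = (-12 + 4731/5)/(1/(-37 - 5) + 51) = 4671/(5*(1/(-42) + 51)) = 4671/(5*(-1/42 + 51)) = 4671/(5*(2141/42)) = (4671/5)*(42/2141) = 196182/10705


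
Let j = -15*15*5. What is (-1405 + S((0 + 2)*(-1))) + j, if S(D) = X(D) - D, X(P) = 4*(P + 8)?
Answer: -2504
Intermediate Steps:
X(P) = 32 + 4*P (X(P) = 4*(8 + P) = 32 + 4*P)
j = -1125 (j = -225*5 = -1125)
S(D) = 32 + 3*D (S(D) = (32 + 4*D) - D = 32 + 3*D)
(-1405 + S((0 + 2)*(-1))) + j = (-1405 + (32 + 3*((0 + 2)*(-1)))) - 1125 = (-1405 + (32 + 3*(2*(-1)))) - 1125 = (-1405 + (32 + 3*(-2))) - 1125 = (-1405 + (32 - 6)) - 1125 = (-1405 + 26) - 1125 = -1379 - 1125 = -2504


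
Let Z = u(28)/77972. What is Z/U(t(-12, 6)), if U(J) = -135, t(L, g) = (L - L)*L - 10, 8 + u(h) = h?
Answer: -1/526311 ≈ -1.9000e-6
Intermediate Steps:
u(h) = -8 + h
t(L, g) = -10 (t(L, g) = 0*L - 10 = 0 - 10 = -10)
Z = 5/19493 (Z = (-8 + 28)/77972 = 20*(1/77972) = 5/19493 ≈ 0.00025650)
Z/U(t(-12, 6)) = (5/19493)/(-135) = (5/19493)*(-1/135) = -1/526311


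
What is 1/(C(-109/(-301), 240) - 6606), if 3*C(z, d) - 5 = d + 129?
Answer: -3/19444 ≈ -0.00015429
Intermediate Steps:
C(z, d) = 134/3 + d/3 (C(z, d) = 5/3 + (d + 129)/3 = 5/3 + (129 + d)/3 = 5/3 + (43 + d/3) = 134/3 + d/3)
1/(C(-109/(-301), 240) - 6606) = 1/((134/3 + (⅓)*240) - 6606) = 1/((134/3 + 80) - 6606) = 1/(374/3 - 6606) = 1/(-19444/3) = -3/19444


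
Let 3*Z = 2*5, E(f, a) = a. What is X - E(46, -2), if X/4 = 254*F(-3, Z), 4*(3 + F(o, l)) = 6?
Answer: -1522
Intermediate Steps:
Z = 10/3 (Z = (2*5)/3 = (⅓)*10 = 10/3 ≈ 3.3333)
F(o, l) = -3/2 (F(o, l) = -3 + (¼)*6 = -3 + 3/2 = -3/2)
X = -1524 (X = 4*(254*(-3/2)) = 4*(-381) = -1524)
X - E(46, -2) = -1524 - 1*(-2) = -1524 + 2 = -1522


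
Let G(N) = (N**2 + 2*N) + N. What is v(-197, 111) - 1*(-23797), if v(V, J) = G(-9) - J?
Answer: 23740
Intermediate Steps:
G(N) = N**2 + 3*N
v(V, J) = 54 - J (v(V, J) = -9*(3 - 9) - J = -9*(-6) - J = 54 - J)
v(-197, 111) - 1*(-23797) = (54 - 1*111) - 1*(-23797) = (54 - 111) + 23797 = -57 + 23797 = 23740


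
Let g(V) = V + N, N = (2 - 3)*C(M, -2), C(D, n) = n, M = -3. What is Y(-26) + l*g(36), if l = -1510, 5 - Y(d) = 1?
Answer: -57376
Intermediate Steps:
Y(d) = 4 (Y(d) = 5 - 1*1 = 5 - 1 = 4)
N = 2 (N = (2 - 3)*(-2) = -1*(-2) = 2)
g(V) = 2 + V (g(V) = V + 2 = 2 + V)
Y(-26) + l*g(36) = 4 - 1510*(2 + 36) = 4 - 1510*38 = 4 - 57380 = -57376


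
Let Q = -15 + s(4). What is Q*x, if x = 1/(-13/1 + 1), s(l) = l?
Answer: 11/12 ≈ 0.91667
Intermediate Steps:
x = -1/12 (x = 1/(1*(-13) + 1) = 1/(-13 + 1) = 1/(-12) = -1/12 ≈ -0.083333)
Q = -11 (Q = -15 + 4 = -11)
Q*x = -11*(-1/12) = 11/12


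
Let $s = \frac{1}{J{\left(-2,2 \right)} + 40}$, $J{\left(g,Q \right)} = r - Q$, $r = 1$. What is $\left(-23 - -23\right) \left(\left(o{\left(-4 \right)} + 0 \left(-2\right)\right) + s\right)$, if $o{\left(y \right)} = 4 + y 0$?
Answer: $0$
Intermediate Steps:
$J{\left(g,Q \right)} = 1 - Q$
$o{\left(y \right)} = 4$ ($o{\left(y \right)} = 4 + 0 = 4$)
$s = \frac{1}{39}$ ($s = \frac{1}{\left(1 - 2\right) + 40} = \frac{1}{-1 + 40} = \frac{1}{39} \approx 0.025641$)
$\left(-23 - -23\right) \left(\left(o{\left(-4 \right)} + 0 \left(-2\right)\right) + s\right) = \left(-23 - -23\right) \left(\left(4 + 0 \left(-2\right)\right) + \frac{1}{39}\right) = \left(-23 + 23\right) \left(\left(4 + 0\right) + \frac{1}{39}\right) = 0 \left(4 + \frac{1}{39}\right) = 0 \cdot \frac{157}{39} = 0$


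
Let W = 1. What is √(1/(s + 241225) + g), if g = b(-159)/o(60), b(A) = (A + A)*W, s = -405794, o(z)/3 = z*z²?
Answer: I*√43595103219990/296224200 ≈ 0.022289*I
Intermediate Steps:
o(z) = 3*z³ (o(z) = 3*(z*z²) = 3*z³)
b(A) = 2*A (b(A) = (A + A)*1 = (2*A)*1 = 2*A)
g = -53/108000 (g = (2*(-159))/((3*60³)) = -318/(3*216000) = -318/648000 = -318*1/648000 = -53/108000 ≈ -0.00049074)
√(1/(s + 241225) + g) = √(1/(-405794 + 241225) - 53/108000) = √(1/(-164569) - 53/108000) = √(-1/164569 - 53/108000) = √(-8830157/17773452000) = I*√43595103219990/296224200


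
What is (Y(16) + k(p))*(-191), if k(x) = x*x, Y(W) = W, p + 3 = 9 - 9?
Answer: -4775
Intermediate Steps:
p = -3 (p = -3 + (9 - 9) = -3 + 0 = -3)
k(x) = x²
(Y(16) + k(p))*(-191) = (16 + (-3)²)*(-191) = (16 + 9)*(-191) = 25*(-191) = -4775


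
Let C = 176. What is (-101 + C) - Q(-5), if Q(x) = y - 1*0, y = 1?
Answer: 74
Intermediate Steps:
Q(x) = 1 (Q(x) = 1 - 1*0 = 1 + 0 = 1)
(-101 + C) - Q(-5) = (-101 + 176) - 1*1 = 75 - 1 = 74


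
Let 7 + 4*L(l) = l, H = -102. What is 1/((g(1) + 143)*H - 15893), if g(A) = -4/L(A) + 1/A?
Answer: -1/30853 ≈ -3.2412e-5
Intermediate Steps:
L(l) = -7/4 + l/4
g(A) = 1/A - 4/(-7/4 + A/4) (g(A) = -4/(-7/4 + A/4) + 1/A = 1/A - 4/(-7/4 + A/4))
1/((g(1) + 143)*H - 15893) = 1/(((-7 - 15*1)/(1*(-7 + 1)) + 143)*(-102) - 15893) = 1/((1*(-7 - 15)/(-6) + 143)*(-102) - 15893) = 1/((1*(-⅙)*(-22) + 143)*(-102) - 15893) = 1/((11/3 + 143)*(-102) - 15893) = 1/((440/3)*(-102) - 15893) = 1/(-14960 - 15893) = 1/(-30853) = -1/30853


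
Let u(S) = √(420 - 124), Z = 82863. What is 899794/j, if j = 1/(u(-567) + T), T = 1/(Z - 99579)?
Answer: -64271/1194 + 1799588*√74 ≈ 1.5481e+7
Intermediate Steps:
u(S) = 2*√74 (u(S) = √296 = 2*√74)
T = -1/16716 (T = 1/(82863 - 99579) = 1/(-16716) = -1/16716 ≈ -5.9823e-5)
j = 1/(-1/16716 + 2*√74) (j = 1/(2*√74 - 1/16716) = 1/(-1/16716 + 2*√74) ≈ 0.058124)
899794/j = 899794/(16716/82709698175 + 558849312*√74/82709698175)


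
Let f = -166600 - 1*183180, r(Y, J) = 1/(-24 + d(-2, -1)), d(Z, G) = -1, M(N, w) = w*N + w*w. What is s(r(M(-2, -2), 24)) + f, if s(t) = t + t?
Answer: -8744502/25 ≈ -3.4978e+5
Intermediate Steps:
M(N, w) = w² + N*w (M(N, w) = N*w + w² = w² + N*w)
r(Y, J) = -1/25 (r(Y, J) = 1/(-24 - 1) = 1/(-25) = -1/25)
s(t) = 2*t
f = -349780 (f = -166600 - 183180 = -349780)
s(r(M(-2, -2), 24)) + f = 2*(-1/25) - 349780 = -2/25 - 349780 = -8744502/25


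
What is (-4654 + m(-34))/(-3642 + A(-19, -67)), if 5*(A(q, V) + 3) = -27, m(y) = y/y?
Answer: 2585/2028 ≈ 1.2747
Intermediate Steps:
m(y) = 1
A(q, V) = -42/5 (A(q, V) = -3 + (1/5)*(-27) = -3 - 27/5 = -42/5)
(-4654 + m(-34))/(-3642 + A(-19, -67)) = (-4654 + 1)/(-3642 - 42/5) = -4653/(-18252/5) = -4653*(-5/18252) = 2585/2028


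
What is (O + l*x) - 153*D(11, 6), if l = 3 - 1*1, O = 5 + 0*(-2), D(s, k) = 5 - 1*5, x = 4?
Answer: 13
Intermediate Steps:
D(s, k) = 0 (D(s, k) = 5 - 5 = 0)
O = 5 (O = 5 + 0 = 5)
l = 2 (l = 3 - 1 = 2)
(O + l*x) - 153*D(11, 6) = (5 + 2*4) - 153*0 = (5 + 8) + 0 = 13 + 0 = 13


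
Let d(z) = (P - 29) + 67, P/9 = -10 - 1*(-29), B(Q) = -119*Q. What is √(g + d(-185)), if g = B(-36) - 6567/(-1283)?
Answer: √7404303338/1283 ≈ 67.068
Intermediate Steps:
P = 171 (P = 9*(-10 - 1*(-29)) = 9*(-10 + 29) = 9*19 = 171)
g = 5502939/1283 (g = -119*(-36) - 6567/(-1283) = 4284 - 6567*(-1/1283) = 4284 + 6567/1283 = 5502939/1283 ≈ 4289.1)
d(z) = 209 (d(z) = (171 - 29) + 67 = 142 + 67 = 209)
√(g + d(-185)) = √(5502939/1283 + 209) = √(5771086/1283) = √7404303338/1283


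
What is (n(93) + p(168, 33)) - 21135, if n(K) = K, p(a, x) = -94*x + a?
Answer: -23976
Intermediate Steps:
p(a, x) = a - 94*x
(n(93) + p(168, 33)) - 21135 = (93 + (168 - 94*33)) - 21135 = (93 + (168 - 3102)) - 21135 = (93 - 2934) - 21135 = -2841 - 21135 = -23976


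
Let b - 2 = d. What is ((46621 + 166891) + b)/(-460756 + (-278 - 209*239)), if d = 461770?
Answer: -675284/510985 ≈ -1.3215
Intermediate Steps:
b = 461772 (b = 2 + 461770 = 461772)
((46621 + 166891) + b)/(-460756 + (-278 - 209*239)) = ((46621 + 166891) + 461772)/(-460756 + (-278 - 209*239)) = (213512 + 461772)/(-460756 + (-278 - 49951)) = 675284/(-460756 - 50229) = 675284/(-510985) = 675284*(-1/510985) = -675284/510985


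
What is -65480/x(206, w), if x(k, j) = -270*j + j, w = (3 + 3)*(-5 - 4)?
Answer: -32740/7263 ≈ -4.5078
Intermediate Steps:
w = -54 (w = 6*(-9) = -54)
x(k, j) = -269*j
-65480/x(206, w) = -65480/((-269*(-54))) = -65480/14526 = -65480*1/14526 = -32740/7263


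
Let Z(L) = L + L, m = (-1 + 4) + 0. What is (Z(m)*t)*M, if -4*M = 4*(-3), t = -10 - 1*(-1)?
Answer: -162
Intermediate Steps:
t = -9 (t = -10 + 1 = -9)
m = 3 (m = 3 + 0 = 3)
Z(L) = 2*L
M = 3 (M = -(-3) = -¼*(-12) = 3)
(Z(m)*t)*M = ((2*3)*(-9))*3 = (6*(-9))*3 = -54*3 = -162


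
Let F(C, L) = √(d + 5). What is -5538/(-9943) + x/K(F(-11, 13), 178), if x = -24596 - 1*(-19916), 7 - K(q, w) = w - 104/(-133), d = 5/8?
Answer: 6315447606/227167721 ≈ 27.801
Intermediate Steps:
d = 5/8 (d = 5*(⅛) = 5/8 ≈ 0.62500)
F(C, L) = 3*√10/4 (F(C, L) = √(5/8 + 5) = √(45/8) = 3*√10/4)
K(q, w) = 827/133 - w (K(q, w) = 7 - (w - 104/(-133)) = 7 - (w - 104*(-1/133)) = 7 - (w + 104/133) = 7 - (104/133 + w) = 7 + (-104/133 - w) = 827/133 - w)
x = -4680 (x = -24596 + 19916 = -4680)
-5538/(-9943) + x/K(F(-11, 13), 178) = -5538/(-9943) - 4680/(827/133 - 1*178) = -5538*(-1/9943) - 4680/(827/133 - 178) = 5538/9943 - 4680/(-22847/133) = 5538/9943 - 4680*(-133/22847) = 5538/9943 + 622440/22847 = 6315447606/227167721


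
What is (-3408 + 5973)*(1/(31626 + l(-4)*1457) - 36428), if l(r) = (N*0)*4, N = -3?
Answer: -328340499195/3514 ≈ -9.3438e+7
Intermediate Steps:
l(r) = 0 (l(r) = -3*0*4 = 0*4 = 0)
(-3408 + 5973)*(1/(31626 + l(-4)*1457) - 36428) = (-3408 + 5973)*(1/(31626 + 0*1457) - 36428) = 2565*(1/(31626 + 0) - 36428) = 2565*(1/31626 - 36428) = 2565*(-1152071927/31626) = -328340499195/3514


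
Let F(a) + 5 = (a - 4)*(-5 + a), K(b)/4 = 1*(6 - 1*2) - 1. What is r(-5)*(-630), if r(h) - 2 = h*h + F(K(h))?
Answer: -49140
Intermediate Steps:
K(b) = 12 (K(b) = 4*(1*(6 - 1*2) - 1) = 4*(1*(6 - 2) - 1) = 4*(1*4 - 1) = 4*(4 - 1) = 4*3 = 12)
F(a) = -5 + (-5 + a)*(-4 + a) (F(a) = -5 + (a - 4)*(-5 + a) = -5 + (-4 + a)*(-5 + a) = -5 + (-5 + a)*(-4 + a))
r(h) = 53 + h² (r(h) = 2 + (h*h + (15 + 12² - 9*12)) = 2 + (h² + (15 + 144 - 108)) = 2 + (h² + 51) = 2 + (51 + h²) = 53 + h²)
r(-5)*(-630) = (53 + (-5)²)*(-630) = (53 + 25)*(-630) = 78*(-630) = -49140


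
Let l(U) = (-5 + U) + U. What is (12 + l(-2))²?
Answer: 9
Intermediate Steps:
l(U) = -5 + 2*U
(12 + l(-2))² = (12 + (-5 + 2*(-2)))² = (12 + (-5 - 4))² = (12 - 9)² = 3² = 9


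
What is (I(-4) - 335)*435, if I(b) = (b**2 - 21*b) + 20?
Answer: -93525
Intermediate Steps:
I(b) = 20 + b**2 - 21*b
(I(-4) - 335)*435 = ((20 + (-4)**2 - 21*(-4)) - 335)*435 = ((20 + 16 + 84) - 335)*435 = (120 - 335)*435 = -215*435 = -93525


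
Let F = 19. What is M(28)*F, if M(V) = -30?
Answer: -570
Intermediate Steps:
M(28)*F = -30*19 = -570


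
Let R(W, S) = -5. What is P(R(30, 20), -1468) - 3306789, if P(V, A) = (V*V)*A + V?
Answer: -3343494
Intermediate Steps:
P(V, A) = V + A*V² (P(V, A) = V²*A + V = A*V² + V = V + A*V²)
P(R(30, 20), -1468) - 3306789 = -5*(1 - 1468*(-5)) - 3306789 = -5*(1 + 7340) - 3306789 = -5*7341 - 3306789 = -36705 - 3306789 = -3343494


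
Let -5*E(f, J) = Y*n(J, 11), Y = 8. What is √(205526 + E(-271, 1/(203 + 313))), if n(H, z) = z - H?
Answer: 2*√854966334/129 ≈ 453.33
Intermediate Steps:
E(f, J) = -88/5 + 8*J/5 (E(f, J) = -8*(11 - J)/5 = -(88 - 8*J)/5 = -88/5 + 8*J/5)
√(205526 + E(-271, 1/(203 + 313))) = √(205526 + (-88/5 + 8/(5*(203 + 313)))) = √(205526 + (-88/5 + (8/5)/516)) = √(205526 + (-88/5 + (8/5)*(1/516))) = √(205526 + (-88/5 + 2/645)) = √(205526 - 2270/129) = √(26510584/129) = 2*√854966334/129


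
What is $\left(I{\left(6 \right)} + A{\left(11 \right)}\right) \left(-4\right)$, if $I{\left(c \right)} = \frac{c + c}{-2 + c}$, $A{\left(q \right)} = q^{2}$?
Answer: $-496$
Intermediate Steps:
$I{\left(c \right)} = \frac{2 c}{-2 + c}$
$\left(I{\left(6 \right)} + A{\left(11 \right)}\right) \left(-4\right) = \left(2 \cdot 6 \frac{1}{-2 + 6} + 11^{2}\right) \left(-4\right) = \left(2 \cdot 6 \cdot \frac{1}{4} + 121\right) \left(-4\right) = \left(3 + 121\right) \left(-4\right) = 124 \left(-4\right) = -496$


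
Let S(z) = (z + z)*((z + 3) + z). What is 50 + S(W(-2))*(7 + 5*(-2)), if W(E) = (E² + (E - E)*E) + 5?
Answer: -1084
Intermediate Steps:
W(E) = 5 + E² (W(E) = (E² + 0*E) + 5 = (E² + 0) + 5 = E² + 5 = 5 + E²)
S(z) = 2*z*(3 + 2*z) (S(z) = (2*z)*((3 + z) + z) = (2*z)*(3 + 2*z) = 2*z*(3 + 2*z))
50 + S(W(-2))*(7 + 5*(-2)) = 50 + (2*(5 + (-2)²)*(3 + 2*(5 + (-2)²)))*(7 + 5*(-2)) = 50 + (2*(5 + 4)*(3 + 2*(5 + 4)))*(7 - 10) = 50 + (2*9*(3 + 2*9))*(-3) = 50 + (2*9*(3 + 18))*(-3) = 50 + (2*9*21)*(-3) = 50 + 378*(-3) = 50 - 1134 = -1084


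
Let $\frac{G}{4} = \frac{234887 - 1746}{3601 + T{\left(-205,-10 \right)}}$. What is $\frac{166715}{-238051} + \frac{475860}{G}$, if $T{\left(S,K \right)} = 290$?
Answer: $\frac{110153229401750}{55499448191} \approx 1984.8$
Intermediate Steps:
$G = \frac{932564}{3891}$ ($G = 4 \frac{234887 - 1746}{3601 + 290} = 4 \frac{234887 - 1746}{3891} = 4 \cdot 233141 \cdot \frac{1}{3891} = 4 \cdot \frac{233141}{3891} = \frac{932564}{3891} \approx 239.67$)
$\frac{166715}{-238051} + \frac{475860}{G} = \frac{166715}{-238051} + \frac{475860}{\frac{932564}{3891}} = 166715 \left(- \frac{1}{238051}\right) + 475860 \cdot \frac{3891}{932564} = - \frac{166715}{238051} + \frac{462892815}{233141} = \frac{110153229401750}{55499448191}$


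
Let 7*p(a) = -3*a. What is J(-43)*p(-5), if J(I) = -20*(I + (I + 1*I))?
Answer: 38700/7 ≈ 5528.6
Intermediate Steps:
J(I) = -60*I (J(I) = -20*(I + (I + I)) = -20*(I + 2*I) = -60*I)
p(a) = -3*a/7 (p(a) = (-3*a)/7 = -3*a/7)
J(-43)*p(-5) = (-60*(-43))*(-3/7*(-5)) = 2580*(15/7) = 38700/7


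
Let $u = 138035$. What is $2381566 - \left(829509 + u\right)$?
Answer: $1414022$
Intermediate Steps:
$2381566 - \left(829509 + u\right) = 2381566 - \left(829509 + 138035\right) = 2381566 - 967544 = 1414022$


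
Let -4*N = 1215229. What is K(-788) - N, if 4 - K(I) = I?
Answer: 1218397/4 ≈ 3.0460e+5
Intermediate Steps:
N = -1215229/4 (N = -¼*1215229 = -1215229/4 ≈ -3.0381e+5)
K(I) = 4 - I
K(-788) - N = (4 - 1*(-788)) - 1*(-1215229/4) = (4 + 788) + 1215229/4 = 792 + 1215229/4 = 1218397/4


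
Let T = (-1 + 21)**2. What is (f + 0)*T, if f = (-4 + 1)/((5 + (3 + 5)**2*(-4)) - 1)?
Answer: 100/21 ≈ 4.7619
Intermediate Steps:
f = 1/84 (f = -3/((5 + 8**2*(-4)) - 1) = -3/((5 + 64*(-4)) - 1) = -3/((5 - 256) - 1) = -3/(-251 - 1) = -3/(-252) = -3*(-1/252) = 1/84 ≈ 0.011905)
T = 400 (T = 20**2 = 400)
(f + 0)*T = (1/84 + 0)*400 = (1/84)*400 = 100/21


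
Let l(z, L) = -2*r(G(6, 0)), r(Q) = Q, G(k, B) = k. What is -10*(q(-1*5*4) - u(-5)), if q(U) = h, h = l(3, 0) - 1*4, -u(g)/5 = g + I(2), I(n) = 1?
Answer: 360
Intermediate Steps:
u(g) = -5 - 5*g (u(g) = -5*(g + 1) = -5*(1 + g) = -5 - 5*g)
l(z, L) = -12 (l(z, L) = -2*6 = -12)
h = -16 (h = -12 - 1*4 = -12 - 4 = -16)
q(U) = -16
-10*(q(-1*5*4) - u(-5)) = -10*(-16 - (-5 - 5*(-5))) = -10*(-16 - (-5 + 25)) = -10*(-16 - 1*20) = -10*(-16 - 20) = -10*(-36) = 360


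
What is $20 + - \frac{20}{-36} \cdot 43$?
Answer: $\frac{395}{9} \approx 43.889$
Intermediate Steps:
$20 + - \frac{20}{-36} \cdot 43 = 20 + \left(-20\right) \left(- \frac{1}{36}\right) 43 = 20 + \frac{5}{9} \cdot 43 = 20 + \frac{215}{9} = \frac{395}{9}$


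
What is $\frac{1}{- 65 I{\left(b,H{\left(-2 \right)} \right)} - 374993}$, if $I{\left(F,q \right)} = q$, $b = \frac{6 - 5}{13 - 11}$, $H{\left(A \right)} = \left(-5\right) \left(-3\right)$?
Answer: $- \frac{1}{375968} \approx -2.6598 \cdot 10^{-6}$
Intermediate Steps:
$H{\left(A \right)} = 15$
$b = \frac{1}{2}$ ($b = 1 \cdot \frac{1}{2} = \frac{1}{2} \approx 0.5$)
$\frac{1}{- 65 I{\left(b,H{\left(-2 \right)} \right)} - 374993} = \frac{1}{\left(-65\right) 15 - 374993} = \frac{1}{-975 - 374993} = \frac{1}{-375968} = - \frac{1}{375968}$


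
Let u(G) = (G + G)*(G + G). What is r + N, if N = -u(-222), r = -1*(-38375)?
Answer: -158761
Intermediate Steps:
u(G) = 4*G² (u(G) = (2*G)*(2*G) = 4*G²)
r = 38375
N = -197136 (N = -4*(-222)² = -4*49284 = -1*197136 = -197136)
r + N = 38375 - 197136 = -158761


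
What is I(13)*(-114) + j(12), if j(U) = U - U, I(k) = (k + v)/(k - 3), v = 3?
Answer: -912/5 ≈ -182.40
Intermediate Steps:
I(k) = (3 + k)/(-3 + k) (I(k) = (k + 3)/(k - 3) = (3 + k)/(-3 + k))
j(U) = 0
I(13)*(-114) + j(12) = ((3 + 13)/(-3 + 13))*(-114) + 0 = (16/10)*(-114) + 0 = ((⅒)*16)*(-114) + 0 = (8/5)*(-114) + 0 = -912/5 + 0 = -912/5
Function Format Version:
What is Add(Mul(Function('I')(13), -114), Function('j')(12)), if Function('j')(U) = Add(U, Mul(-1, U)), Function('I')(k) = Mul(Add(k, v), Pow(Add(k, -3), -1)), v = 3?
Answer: Rational(-912, 5) ≈ -182.40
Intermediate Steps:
Function('I')(k) = Mul(Pow(Add(-3, k), -1), Add(3, k)) (Function('I')(k) = Mul(Add(k, 3), Pow(Add(k, -3), -1)) = Mul(Add(3, k), Pow(Add(-3, k), -1)) = Mul(Pow(Add(-3, k), -1), Add(3, k)))
Function('j')(U) = 0
Add(Mul(Function('I')(13), -114), Function('j')(12)) = Add(Mul(Mul(Pow(Add(-3, 13), -1), Add(3, 13)), -114), 0) = Add(Mul(Mul(Pow(10, -1), 16), -114), 0) = Add(Mul(Mul(Rational(1, 10), 16), -114), 0) = Add(Mul(Rational(8, 5), -114), 0) = Add(Rational(-912, 5), 0) = Rational(-912, 5)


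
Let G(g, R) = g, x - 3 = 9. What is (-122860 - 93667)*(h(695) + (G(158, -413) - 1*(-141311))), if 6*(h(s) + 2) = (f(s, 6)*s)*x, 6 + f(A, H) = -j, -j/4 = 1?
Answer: -30029480049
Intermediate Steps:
x = 12 (x = 3 + 9 = 12)
j = -4 (j = -4*1 = -4)
f(A, H) = -2 (f(A, H) = -6 - 1*(-4) = -6 + 4 = -2)
h(s) = -2 - 4*s (h(s) = -2 + (-2*s*12)/6 = -2 + (-24*s)/6 = -2 - 4*s)
(-122860 - 93667)*(h(695) + (G(158, -413) - 1*(-141311))) = (-122860 - 93667)*((-2 - 4*695) + (158 - 1*(-141311))) = -216527*((-2 - 2780) + (158 + 141311)) = -216527*(-2782 + 141469) = -216527*138687 = -30029480049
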